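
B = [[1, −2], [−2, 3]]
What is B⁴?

[[89, −144], [−144, 233]]

B² = [[5, −8], [−8, 13]]
B³ = [[21, −34], [−34, 55]]
B⁴ = [[89, −144], [−144, 233]]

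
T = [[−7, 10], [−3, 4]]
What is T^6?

[[379, −630], [189, −314]]

tr T = −3 and det T = 2, so the characteristic polynomial is λ² − (−3)λ + (2) with roots −1 and −2.
Eigenvectors give P = [[−5, 2], [−3, 1]] with P⁻¹ = [[1, −2], [3, −5]], and T = P·diag(−1, −2)·P⁻¹.
Then T^6 = P·diag(1, 64)·P⁻¹ = [[−5, 128], [−3, 64]] · [[1, −2], [3, −5]] = [[379, −630], [189, −314]].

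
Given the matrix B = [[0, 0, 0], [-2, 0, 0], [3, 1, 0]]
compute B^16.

B is strictly triangular, hence nilpotent: B^3 = 0, so B^16 = 0.

[[0, 0, 0], [0, 0, 0], [0, 0, 0]]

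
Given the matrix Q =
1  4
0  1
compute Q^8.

[[1, 32], [0, 1]]

Q = I + N where N = [[0, 4], [0, 0]] is strictly upper-triangular, so N^2 = 0.
(I + N)^8 = I + 8·N = [[1, 32], [0, 1]].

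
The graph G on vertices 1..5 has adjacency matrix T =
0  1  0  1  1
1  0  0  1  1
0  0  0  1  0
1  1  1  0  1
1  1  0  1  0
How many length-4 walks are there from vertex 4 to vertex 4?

The number of length-4 walks from vertex 4 to vertex 4 is entry (4,4) of T⁴, where T is the adjacency matrix.
T² = [[3, 2, 1, 2, 2], [2, 3, 1, 2, 2], [1, 1, 1, 0, 1], [2, 2, 0, 4, 2], [2, 2, 1, 2, 3]]
T³ = [[6, 7, 2, 8, 7], [7, 6, 2, 8, 7], [2, 2, 0, 4, 2], [8, 8, 4, 6, 8], [7, 7, 2, 8, 6]]
T⁴ = [[22, 21, 8, 22, 21], [21, 22, 8, 22, 21], [8, 8, 4, 6, 8], [22, 22, 6, 28, 22], [21, 21, 8, 22, 22]]

28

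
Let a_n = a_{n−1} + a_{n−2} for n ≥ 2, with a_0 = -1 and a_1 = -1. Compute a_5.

With companion matrix A = [[1, 1], [1, 0]], [a_n, a_{n−1}]ᵀ = A·[a_{n−1}, a_{n−2}]ᵀ, so [a_5, a_4]ᵀ = A⁴·[a_1, a_0]ᵀ.
A⁴ = [[5, 3], [3, 2]], giving [a_5, a_4]ᵀ = [[-8], [-5]].

-8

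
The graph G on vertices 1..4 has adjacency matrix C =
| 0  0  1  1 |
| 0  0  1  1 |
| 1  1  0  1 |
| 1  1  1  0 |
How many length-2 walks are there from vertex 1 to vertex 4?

1

The number of length-2 walks from vertex 1 to vertex 4 is entry (1,4) of C^2, where C is the adjacency matrix.
C^2 = [[2, 2, 1, 1], [2, 2, 1, 1], [1, 1, 3, 2], [1, 1, 2, 3]]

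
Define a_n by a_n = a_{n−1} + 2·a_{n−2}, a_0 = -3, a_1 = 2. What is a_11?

-680

With companion matrix C = [[1, 2], [1, 0]], [a_n, a_{n−1}]ᵀ = C·[a_{n−1}, a_{n−2}]ᵀ, so [a_11, a_10]ᵀ = C¹⁰·[a_1, a_0]ᵀ.
C¹⁰ = [[683, 682], [341, 342]], giving [a_11, a_10]ᵀ = [[-680], [-344]].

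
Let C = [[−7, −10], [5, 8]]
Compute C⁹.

tr C = 1 and det C = −6, so the characteristic polynomial is λ² − (1)λ + (−6) with roots 3 and −2.
Eigenvectors give P = [[−1, −2], [1, 1]] with P⁻¹ = [[1, 2], [−1, −1]], and C = P·diag(3, −2)·P⁻¹.
Then C⁹ = P·diag(19683, −512)·P⁻¹ = [[−19683, 1024], [19683, −512]] · [[1, 2], [−1, −1]] = [[−20707, −40390], [20195, 39878]].

[[−20707, −40390], [20195, 39878]]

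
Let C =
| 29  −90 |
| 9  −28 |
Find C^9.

tr C = 1 and det C = −2, so the characteristic polynomial is λ² − (1)λ + (−2) with roots 2 and −1.
Eigenvectors give P = [[10, 3], [3, 1]] with P⁻¹ = [[1, −3], [−3, 10]], and C = P·diag(2, −1)·P⁻¹.
Then C^9 = P·diag(512, −1)·P⁻¹ = [[5120, −3], [1536, −1]] · [[1, −3], [−3, 10]] = [[5129, −15390], [1539, −4618]].

[[5129, −15390], [1539, −4618]]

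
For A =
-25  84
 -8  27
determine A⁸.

tr A = 2 and det A = -3, so the characteristic polynomial is λ² − (2)λ + (-3) with roots -1 and 3.
Eigenvectors give P = [[7, 3], [2, 1]] with P⁻¹ = [[1, -3], [-2, 7]], and A = P·diag(-1, 3)·P⁻¹.
Then A⁸ = P·diag(1, 6561)·P⁻¹ = [[7, 19683], [2, 6561]] · [[1, -3], [-2, 7]] = [[-39359, 137760], [-13120, 45921]].

[[-39359, 137760], [-13120, 45921]]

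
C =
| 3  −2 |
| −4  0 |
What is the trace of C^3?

99

C^2 = [[17, −6], [−12, 8]]
C^3 = [[75, −34], [−68, 24]]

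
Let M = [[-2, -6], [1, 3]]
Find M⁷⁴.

M² = M (a projection; rank 1, trace 1), so M⁷⁴ = M.

[[-2, -6], [1, 3]]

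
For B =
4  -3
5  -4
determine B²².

B² = I (check: tr B = 0 and det B = -1), so B²² = I since 22 is even.

[[1, 0], [0, 1]]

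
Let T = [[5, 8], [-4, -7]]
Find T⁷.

[[2189, 4376], [-2188, -4375]]

tr T = -2 and det T = -3, so the characteristic polynomial is λ² − (-2)λ + (-3) with roots -3 and 1.
Eigenvectors give P = [[-1, 2], [1, -1]] with P⁻¹ = [[1, 2], [1, 1]], and T = P·diag(-3, 1)·P⁻¹.
Then T⁷ = P·diag(-2187, 1)·P⁻¹ = [[2187, 2], [-2187, -1]] · [[1, 2], [1, 1]] = [[2189, 4376], [-2188, -4375]].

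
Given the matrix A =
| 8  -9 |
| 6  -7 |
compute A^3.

[[26, -27], [18, -19]]

tr A = 1 and det A = -2, so the characteristic polynomial is λ² − (1)λ + (-2) with roots -1 and 2.
Eigenvectors give P = [[1, 3], [1, 2]] with P⁻¹ = [[-2, 3], [1, -1]], and A = P·diag(-1, 2)·P⁻¹.
Then A^3 = P·diag(-1, 8)·P⁻¹ = [[-1, 24], [-1, 16]] · [[-2, 3], [1, -1]] = [[26, -27], [18, -19]].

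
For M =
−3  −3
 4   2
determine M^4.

M^2 = [[−3, 3], [−4, −8]]
M^3 = [[21, 15], [−20, −4]]
M^4 = [[−3, −33], [44, 52]]

[[−3, −33], [44, 52]]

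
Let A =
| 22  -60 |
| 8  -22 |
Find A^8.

tr A = 0 and det A = -4, so the characteristic polynomial is λ² − (0)λ + (-4) with roots 2 and -2.
Eigenvectors give P = [[3, -5], [1, -2]] with P⁻¹ = [[2, -5], [1, -3]], and A = P·diag(2, -2)·P⁻¹.
Then A^8 = P·diag(256, 256)·P⁻¹ = [[768, -1280], [256, -512]] · [[2, -5], [1, -3]] = [[256, 0], [0, 256]].

[[256, 0], [0, 256]]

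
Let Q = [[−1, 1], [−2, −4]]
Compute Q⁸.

tr Q = −5 and det Q = 6, so the characteristic polynomial is λ² − (−5)λ + (6) with roots −2 and −3.
Eigenvectors give P = [[1, 1], [−1, −2]] with P⁻¹ = [[2, 1], [−1, −1]], and Q = P·diag(−2, −3)·P⁻¹.
Then Q⁸ = P·diag(256, 6561)·P⁻¹ = [[256, 6561], [−256, −13122]] · [[2, 1], [−1, −1]] = [[−6049, −6305], [12610, 12866]].

[[−6049, −6305], [12610, 12866]]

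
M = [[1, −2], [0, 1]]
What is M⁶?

M = I + N where N = [[0, −2], [0, 0]] is strictly upper-triangular, so N² = 0.
(I + N)⁶ = I + 6·N = [[1, −12], [0, 1]].

[[1, −12], [0, 1]]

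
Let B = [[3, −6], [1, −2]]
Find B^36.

B² = B (a projection; rank 1, trace 1), so B^36 = B.

[[3, −6], [1, −2]]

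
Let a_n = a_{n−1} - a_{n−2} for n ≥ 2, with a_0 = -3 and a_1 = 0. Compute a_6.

-3

With companion matrix C = [[1, -1], [1, 0]], [a_n, a_{n−1}]ᵀ = C·[a_{n−1}, a_{n−2}]ᵀ, so [a_6, a_5]ᵀ = C^5·[a_1, a_0]ᵀ.
C^5 = [[0, 1], [-1, 1]], giving [a_6, a_5]ᵀ = [[-3], [-3]].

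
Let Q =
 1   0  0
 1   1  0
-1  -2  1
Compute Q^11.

[[1, 0, 0], [11, 1, 0], [-121, -22, 1]]

Q = I + N where N = [[0, 0, 0], [1, 0, 0], [-1, -2, 0]] is strictly lower-triangular, so N^3 = 0.
(I + N)^11 = I + 11·N + 55·N^2 = [[1, 0, 0], [11, 1, 0], [-121, -22, 1]].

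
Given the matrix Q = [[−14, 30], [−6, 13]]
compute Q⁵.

tr Q = −1 and det Q = −2, so the characteristic polynomial is λ² − (−1)λ + (−2) with roots 1 and −2.
Eigenvectors give P = [[2, 5], [1, 2]] with P⁻¹ = [[−2, 5], [1, −2]], and Q = P·diag(1, −2)·P⁻¹.
Then Q⁵ = P·diag(1, −32)·P⁻¹ = [[2, −160], [1, −64]] · [[−2, 5], [1, −2]] = [[−164, 330], [−66, 133]].

[[−164, 330], [−66, 133]]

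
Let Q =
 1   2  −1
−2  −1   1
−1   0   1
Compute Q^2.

[[−2, 0, 0], [−1, −3, 2], [−2, −2, 2]]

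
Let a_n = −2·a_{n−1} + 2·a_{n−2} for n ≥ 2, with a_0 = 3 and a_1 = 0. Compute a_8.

1968

With companion matrix B = [[−2, 2], [1, 0]], [a_n, a_{n−1}]ᵀ = B·[a_{n−1}, a_{n−2}]ᵀ, so [a_8, a_7]ᵀ = B^7·[a_1, a_0]ᵀ.
B^7 = [[−896, 656], [328, −240]], giving [a_8, a_7]ᵀ = [[1968], [−720]].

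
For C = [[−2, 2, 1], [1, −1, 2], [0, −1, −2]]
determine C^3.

[[−19, 19, −8], [7, −2, 9], [5, −7, 1]]

C^2 = [[6, −7, 0], [−3, 1, −5], [−1, 3, 2]]
C^3 = [[−19, 19, −8], [7, −2, 9], [5, −7, 1]]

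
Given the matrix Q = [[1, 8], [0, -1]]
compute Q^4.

Q² = I (check: tr Q = 0 and det Q = -1), so Q^4 = I since 4 is even.

[[1, 0], [0, 1]]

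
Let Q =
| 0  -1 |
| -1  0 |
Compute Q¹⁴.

Q² = I (check: tr Q = 0 and det Q = -1), so Q¹⁴ = I since 14 is even.

[[1, 0], [0, 1]]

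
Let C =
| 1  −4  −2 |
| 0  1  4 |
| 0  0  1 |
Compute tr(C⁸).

3

C = I + N where N = [[0, −4, −2], [0, 0, 4], [0, 0, 0]] is strictly upper-triangular, so N³ = 0.
(I + N)⁸ = I + 8·N + 28·N² = [[1, −32, −464], [0, 1, 32], [0, 0, 1]].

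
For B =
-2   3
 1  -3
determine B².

[[7, -15], [-5, 12]]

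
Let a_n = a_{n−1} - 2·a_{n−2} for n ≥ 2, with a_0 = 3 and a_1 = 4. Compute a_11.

158

With companion matrix T = [[1, -2], [1, 0]], [a_n, a_{n−1}]ᵀ = T·[a_{n−1}, a_{n−2}]ᵀ, so [a_11, a_10]ᵀ = T¹⁰·[a_1, a_0]ᵀ.
T¹⁰ = [[23, 22], [-11, 34]], giving [a_11, a_10]ᵀ = [[158], [58]].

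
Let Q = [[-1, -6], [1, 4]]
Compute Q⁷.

[[-253, -762], [127, 382]]

tr Q = 3 and det Q = 2, so the characteristic polynomial is λ² − (3)λ + (2) with roots 1 and 2.
Eigenvectors give P = [[3, 2], [-1, -1]] with P⁻¹ = [[1, 2], [-1, -3]], and Q = P·diag(1, 2)·P⁻¹.
Then Q⁷ = P·diag(1, 128)·P⁻¹ = [[3, 256], [-1, -128]] · [[1, 2], [-1, -3]] = [[-253, -762], [127, 382]].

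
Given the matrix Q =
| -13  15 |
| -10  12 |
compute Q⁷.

tr Q = -1 and det Q = -6, so the characteristic polynomial is λ² − (-1)λ + (-6) with roots -3 and 2.
Eigenvectors give P = [[3, 1], [2, 1]] with P⁻¹ = [[1, -1], [-2, 3]], and Q = P·diag(-3, 2)·P⁻¹.
Then Q⁷ = P·diag(-2187, 128)·P⁻¹ = [[-6561, 128], [-4374, 128]] · [[1, -1], [-2, 3]] = [[-6817, 6945], [-4630, 4758]].

[[-6817, 6945], [-4630, 4758]]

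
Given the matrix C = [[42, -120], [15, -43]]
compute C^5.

[[2232, -6600], [825, -2443]]

tr C = -1 and det C = -6, so the characteristic polynomial is λ² − (-1)λ + (-6) with roots -3 and 2.
Eigenvectors give P = [[-8, 3], [-3, 1]] with P⁻¹ = [[1, -3], [3, -8]], and C = P·diag(-3, 2)·P⁻¹.
Then C^5 = P·diag(-243, 32)·P⁻¹ = [[1944, 96], [729, 32]] · [[1, -3], [3, -8]] = [[2232, -6600], [825, -2443]].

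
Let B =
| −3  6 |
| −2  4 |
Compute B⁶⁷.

[[−3, 6], [−2, 4]]

B² = B (a projection; rank 1, trace 1), so B⁶⁷ = B.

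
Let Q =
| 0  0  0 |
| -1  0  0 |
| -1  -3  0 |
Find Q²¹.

[[0, 0, 0], [0, 0, 0], [0, 0, 0]]

Q is strictly triangular, hence nilpotent: Q³ = 0, so Q²¹ = 0.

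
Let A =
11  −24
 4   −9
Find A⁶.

[[2185, −4368], [728, −1455]]

tr A = 2 and det A = −3, so the characteristic polynomial is λ² − (2)λ + (−3) with roots −1 and 3.
Eigenvectors give P = [[2, 3], [1, 1]] with P⁻¹ = [[−1, 3], [1, −2]], and A = P·diag(−1, 3)·P⁻¹.
Then A⁶ = P·diag(1, 729)·P⁻¹ = [[2, 2187], [1, 729]] · [[−1, 3], [1, −2]] = [[2185, −4368], [728, −1455]].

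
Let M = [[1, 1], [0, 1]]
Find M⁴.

M = I + N where N = [[0, 1], [0, 0]] is strictly upper-triangular, so N² = 0.
(I + N)⁴ = I + 4·N = [[1, 4], [0, 1]].

[[1, 4], [0, 1]]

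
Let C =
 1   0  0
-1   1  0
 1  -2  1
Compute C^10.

C = I + N where N = [[0, 0, 0], [-1, 0, 0], [1, -2, 0]] is strictly lower-triangular, so N^3 = 0.
(I + N)^10 = I + 10·N + 45·N^2 = [[1, 0, 0], [-10, 1, 0], [100, -20, 1]].

[[1, 0, 0], [-10, 1, 0], [100, -20, 1]]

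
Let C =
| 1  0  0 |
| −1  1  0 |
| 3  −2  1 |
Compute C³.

C = I + N where N = [[0, 0, 0], [−1, 0, 0], [3, −2, 0]] is strictly lower-triangular, so N³ = 0.
(I + N)³ = I + 3·N + 3·N² = [[1, 0, 0], [−3, 1, 0], [15, −6, 1]].

[[1, 0, 0], [−3, 1, 0], [15, −6, 1]]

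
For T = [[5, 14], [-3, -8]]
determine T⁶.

[[-377, -882], [189, 442]]

tr T = -3 and det T = 2, so the characteristic polynomial is λ² − (-3)λ + (2) with roots -1 and -2.
Eigenvectors give P = [[7, -2], [-3, 1]] with P⁻¹ = [[1, 2], [3, 7]], and T = P·diag(-1, -2)·P⁻¹.
Then T⁶ = P·diag(1, 64)·P⁻¹ = [[7, -128], [-3, 64]] · [[1, 2], [3, 7]] = [[-377, -882], [189, 442]].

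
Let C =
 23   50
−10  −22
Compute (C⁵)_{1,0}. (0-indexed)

−550

tr C = 1 and det C = −6, so the characteristic polynomial is λ² − (1)λ + (−6) with roots −2 and 3.
Eigenvectors give P = [[2, −5], [−1, 2]] with P⁻¹ = [[−2, −5], [−1, −2]], and C = P·diag(−2, 3)·P⁻¹.
Then C⁵ = P·diag(−32, 243)·P⁻¹ = [[−64, −1215], [32, 486]] · [[−2, −5], [−1, −2]] = [[1343, 2750], [−550, −1132]].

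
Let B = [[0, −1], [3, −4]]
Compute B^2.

[[−3, 4], [−12, 13]]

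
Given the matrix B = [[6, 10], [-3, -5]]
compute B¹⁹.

B² = B (a projection; rank 1, trace 1), so B¹⁹ = B.

[[6, 10], [-3, -5]]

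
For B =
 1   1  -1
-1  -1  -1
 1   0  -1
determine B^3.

B^2 = [[-1, 0, -1], [-1, 0, 3], [0, 1, 0]]
B^3 = [[-2, -1, 2], [2, -1, -2], [-1, -1, -1]]

[[-2, -1, 2], [2, -1, -2], [-1, -1, -1]]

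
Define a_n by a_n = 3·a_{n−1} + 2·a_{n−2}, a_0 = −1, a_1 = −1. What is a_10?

−124373

With companion matrix B = [[3, 2], [1, 0]], [a_n, a_{n−1}]ᵀ = B·[a_{n−1}, a_{n−2}]ᵀ, so [a_10, a_9]ᵀ = B⁹·[a_1, a_0]ᵀ.
B⁹ = [[79647, 44726], [22363, 12558]], giving [a_10, a_9]ᵀ = [[−124373], [−34921]].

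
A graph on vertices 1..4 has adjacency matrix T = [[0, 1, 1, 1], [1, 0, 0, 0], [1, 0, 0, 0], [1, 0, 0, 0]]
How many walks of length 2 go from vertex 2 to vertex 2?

1

The number of length-2 walks from vertex 2 to vertex 2 is entry (2,2) of T^2, where T is the adjacency matrix.
T^2 = [[3, 0, 0, 0], [0, 1, 1, 1], [0, 1, 1, 1], [0, 1, 1, 1]]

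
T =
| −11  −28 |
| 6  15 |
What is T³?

[[−155, −364], [78, 183]]

tr T = 4 and det T = 3, so the characteristic polynomial is λ² − (4)λ + (3) with roots 1 and 3.
Eigenvectors give P = [[7, −2], [−3, 1]] with P⁻¹ = [[1, 2], [3, 7]], and T = P·diag(1, 3)·P⁻¹.
Then T³ = P·diag(1, 27)·P⁻¹ = [[7, −54], [−3, 27]] · [[1, 2], [3, 7]] = [[−155, −364], [78, 183]].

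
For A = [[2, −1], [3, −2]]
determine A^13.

[[2, −1], [3, −2]]

A² = I (check: tr A = 0 and det A = −1), so A^13 = A since 13 is odd.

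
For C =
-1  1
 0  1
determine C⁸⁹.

C² = I (check: tr C = 0 and det C = -1), so C⁸⁹ = C since 89 is odd.

[[-1, 1], [0, 1]]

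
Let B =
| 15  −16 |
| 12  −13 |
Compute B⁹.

tr B = 2 and det B = −3, so the characteristic polynomial is λ² − (2)λ + (−3) with roots 3 and −1.
Eigenvectors give P = [[4, 1], [3, 1]] with P⁻¹ = [[1, −1], [−3, 4]], and B = P·diag(3, −1)·P⁻¹.
Then B⁹ = P·diag(19683, −1)·P⁻¹ = [[78732, −1], [59049, −1]] · [[1, −1], [−3, 4]] = [[78735, −78736], [59052, −59053]].

[[78735, −78736], [59052, −59053]]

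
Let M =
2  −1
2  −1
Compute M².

[[2, −1], [2, −1]]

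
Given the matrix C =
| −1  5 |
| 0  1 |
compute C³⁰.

C² = I (check: tr C = 0 and det C = −1), so C³⁰ = I since 30 is even.

[[1, 0], [0, 1]]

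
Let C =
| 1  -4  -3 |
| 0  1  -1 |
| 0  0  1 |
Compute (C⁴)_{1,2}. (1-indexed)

C = I + N where N = [[0, -4, -3], [0, 0, -1], [0, 0, 0]] is strictly upper-triangular, so N³ = 0.
(I + N)⁴ = I + 4·N + 6·N² = [[1, -16, 12], [0, 1, -4], [0, 0, 1]].

-16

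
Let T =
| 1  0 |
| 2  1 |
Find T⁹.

T = I + N where N = [[0, 0], [2, 0]] is strictly lower-triangular, so N² = 0.
(I + N)⁹ = I + 9·N = [[1, 0], [18, 1]].

[[1, 0], [18, 1]]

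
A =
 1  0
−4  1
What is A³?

[[1, 0], [−12, 1]]

A = I + N where N = [[0, 0], [−4, 0]] is strictly lower-triangular, so N² = 0.
(I + N)³ = I + 3·N = [[1, 0], [−12, 1]].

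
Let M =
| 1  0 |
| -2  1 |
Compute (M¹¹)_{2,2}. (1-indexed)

M = I + N where N = [[0, 0], [-2, 0]] is strictly lower-triangular, so N² = 0.
(I + N)¹¹ = I + 11·N = [[1, 0], [-22, 1]].

1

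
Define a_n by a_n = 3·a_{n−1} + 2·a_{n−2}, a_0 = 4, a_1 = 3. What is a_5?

With companion matrix M = [[3, 2], [1, 0]], [a_n, a_{n−1}]ᵀ = M·[a_{n−1}, a_{n−2}]ᵀ, so [a_5, a_4]ᵀ = M^4·[a_1, a_0]ᵀ.
M^4 = [[139, 78], [39, 22]], giving [a_5, a_4]ᵀ = [[729], [205]].

729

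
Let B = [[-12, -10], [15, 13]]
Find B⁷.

[[-4758, -4630], [6945, 6817]]

tr B = 1 and det B = -6, so the characteristic polynomial is λ² − (1)λ + (-6) with roots 3 and -2.
Eigenvectors give P = [[-2, -1], [3, 1]] with P⁻¹ = [[1, 1], [-3, -2]], and B = P·diag(3, -2)·P⁻¹.
Then B⁷ = P·diag(2187, -128)·P⁻¹ = [[-4374, 128], [6561, -128]] · [[1, 1], [-3, -2]] = [[-4758, -4630], [6945, 6817]].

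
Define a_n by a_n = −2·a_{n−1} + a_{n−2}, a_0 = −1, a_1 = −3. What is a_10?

With companion matrix A = [[−2, 1], [1, 0]], [a_n, a_{n−1}]ᵀ = A·[a_{n−1}, a_{n−2}]ᵀ, so [a_10, a_9]ᵀ = A^9·[a_1, a_0]ᵀ.
A^9 = [[−2378, 985], [985, −408]], giving [a_10, a_9]ᵀ = [[6149], [−2547]].

6149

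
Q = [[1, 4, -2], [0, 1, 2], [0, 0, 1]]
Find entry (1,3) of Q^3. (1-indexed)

Q = I + N where N = [[0, 4, -2], [0, 0, 2], [0, 0, 0]] is strictly upper-triangular, so N^3 = 0.
(I + N)^3 = I + 3·N + 3·N^2 = [[1, 12, 18], [0, 1, 6], [0, 0, 1]].

18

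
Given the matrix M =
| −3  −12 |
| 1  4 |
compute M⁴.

[[−3, −12], [1, 4]]

M² = M (a projection; rank 1, trace 1), so M⁴ = M.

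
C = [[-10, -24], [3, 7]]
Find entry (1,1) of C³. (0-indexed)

tr C = -3 and det C = 2, so the characteristic polynomial is λ² − (-3)λ + (2) with roots -1 and -2.
Eigenvectors give P = [[8, -3], [-3, 1]] with P⁻¹ = [[-1, -3], [-3, -8]], and C = P·diag(-1, -2)·P⁻¹.
Then C³ = P·diag(-1, -8)·P⁻¹ = [[-8, 24], [3, -8]] · [[-1, -3], [-3, -8]] = [[-64, -168], [21, 55]].

55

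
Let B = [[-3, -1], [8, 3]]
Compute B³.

B² = I (check: tr B = 0 and det B = -1), so B³ = B since 3 is odd.

[[-3, -1], [8, 3]]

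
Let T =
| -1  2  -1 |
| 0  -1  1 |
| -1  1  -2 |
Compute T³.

[[-7, 14, -17], [4, -7, 9], [-9, 17, -20]]

T² = [[2, -5, 5], [-1, 2, -3], [3, -5, 6]]
T³ = [[-7, 14, -17], [4, -7, 9], [-9, 17, -20]]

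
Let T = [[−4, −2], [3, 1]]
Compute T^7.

[[−382, −254], [381, 253]]

tr T = −3 and det T = 2, so the characteristic polynomial is λ² − (−3)λ + (2) with roots −1 and −2.
Eigenvectors give P = [[−2, −1], [3, 1]] with P⁻¹ = [[1, 1], [−3, −2]], and T = P·diag(−1, −2)·P⁻¹.
Then T^7 = P·diag(−1, −128)·P⁻¹ = [[2, 128], [−3, −128]] · [[1, 1], [−3, −2]] = [[−382, −254], [381, 253]].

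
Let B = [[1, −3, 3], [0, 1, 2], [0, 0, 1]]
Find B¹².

B = I + N where N = [[0, −3, 3], [0, 0, 2], [0, 0, 0]] is strictly upper-triangular, so N³ = 0.
(I + N)¹² = I + 12·N + 66·N² = [[1, −36, −360], [0, 1, 24], [0, 0, 1]].

[[1, −36, −360], [0, 1, 24], [0, 0, 1]]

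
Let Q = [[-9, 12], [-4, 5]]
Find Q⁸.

tr Q = -4 and det Q = 3, so the characteristic polynomial is λ² − (-4)λ + (3) with roots -3 and -1.
Eigenvectors give P = [[2, -3], [1, -2]] with P⁻¹ = [[2, -3], [1, -2]], and Q = P·diag(-3, -1)·P⁻¹.
Then Q⁸ = P·diag(6561, 1)·P⁻¹ = [[13122, -3], [6561, -2]] · [[2, -3], [1, -2]] = [[26241, -39360], [13120, -19679]].

[[26241, -39360], [13120, -19679]]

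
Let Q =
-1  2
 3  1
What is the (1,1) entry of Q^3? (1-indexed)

-7

Q^2 = [[7, 0], [0, 7]]
Q^3 = [[-7, 14], [21, 7]]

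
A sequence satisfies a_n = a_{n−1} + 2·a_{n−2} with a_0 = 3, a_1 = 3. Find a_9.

With companion matrix T = [[1, 2], [1, 0]], [a_n, a_{n−1}]ᵀ = T·[a_{n−1}, a_{n−2}]ᵀ, so [a_9, a_8]ᵀ = T⁸·[a_1, a_0]ᵀ.
T⁸ = [[171, 170], [85, 86]], giving [a_9, a_8]ᵀ = [[1023], [513]].

1023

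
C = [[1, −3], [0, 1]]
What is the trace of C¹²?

2

C = I + N where N = [[0, −3], [0, 0]] is strictly upper-triangular, so N² = 0.
(I + N)¹² = I + 12·N = [[1, −36], [0, 1]].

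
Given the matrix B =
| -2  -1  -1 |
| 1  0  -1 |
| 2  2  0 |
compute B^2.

[[1, 0, 3], [-4, -3, -1], [-2, -2, -4]]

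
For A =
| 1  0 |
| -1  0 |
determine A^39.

A² = A (a projection; rank 1, trace 1), so A^39 = A.

[[1, 0], [-1, 0]]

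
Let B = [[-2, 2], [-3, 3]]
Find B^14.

[[-2, 2], [-3, 3]]

B² = B (a projection; rank 1, trace 1), so B^14 = B.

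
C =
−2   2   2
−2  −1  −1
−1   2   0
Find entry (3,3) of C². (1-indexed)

−4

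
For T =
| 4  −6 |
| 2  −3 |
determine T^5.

[[4, −6], [2, −3]]

T² = T (a projection; rank 1, trace 1), so T^5 = T.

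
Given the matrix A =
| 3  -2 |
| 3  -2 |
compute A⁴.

[[3, -2], [3, -2]]

A² = A (a projection; rank 1, trace 1), so A⁴ = A.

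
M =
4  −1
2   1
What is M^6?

tr M = 5 and det M = 6, so the characteristic polynomial is λ² − (5)λ + (6) with roots 2 and 3.
Eigenvectors give P = [[−1, 1], [−2, 1]] with P⁻¹ = [[1, −1], [2, −1]], and M = P·diag(2, 3)·P⁻¹.
Then M^6 = P·diag(64, 729)·P⁻¹ = [[−64, 729], [−128, 729]] · [[1, −1], [2, −1]] = [[1394, −665], [1330, −601]].

[[1394, −665], [1330, −601]]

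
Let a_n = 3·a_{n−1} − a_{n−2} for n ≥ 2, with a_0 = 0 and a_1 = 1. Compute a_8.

With companion matrix T = [[3, −1], [1, 0]], [a_n, a_{n−1}]ᵀ = T·[a_{n−1}, a_{n−2}]ᵀ, so [a_8, a_7]ᵀ = T^7·[a_1, a_0]ᵀ.
T^7 = [[987, −377], [377, −144]], giving [a_8, a_7]ᵀ = [[987], [377]].

987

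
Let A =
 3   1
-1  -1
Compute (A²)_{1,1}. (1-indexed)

8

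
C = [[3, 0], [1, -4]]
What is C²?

[[9, 0], [-1, 16]]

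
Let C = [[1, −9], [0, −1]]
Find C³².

C² = I (check: tr C = 0 and det C = −1), so C³² = I since 32 is even.

[[1, 0], [0, 1]]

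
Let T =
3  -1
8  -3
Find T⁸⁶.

[[1, 0], [0, 1]]

T² = I (check: tr T = 0 and det T = -1), so T⁸⁶ = I since 86 is even.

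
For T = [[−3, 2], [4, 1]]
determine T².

[[17, −4], [−8, 9]]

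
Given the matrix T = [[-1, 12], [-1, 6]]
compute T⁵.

tr T = 5 and det T = 6, so the characteristic polynomial is λ² − (5)λ + (6) with roots 3 and 2.
Eigenvectors give P = [[3, 4], [1, 1]] with P⁻¹ = [[-1, 4], [1, -3]], and T = P·diag(3, 2)·P⁻¹.
Then T⁵ = P·diag(243, 32)·P⁻¹ = [[729, 128], [243, 32]] · [[-1, 4], [1, -3]] = [[-601, 2532], [-211, 876]].

[[-601, 2532], [-211, 876]]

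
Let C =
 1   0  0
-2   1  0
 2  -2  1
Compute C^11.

C = I + N where N = [[0, 0, 0], [-2, 0, 0], [2, -2, 0]] is strictly lower-triangular, so N^3 = 0.
(I + N)^11 = I + 11·N + 55·N^2 = [[1, 0, 0], [-22, 1, 0], [242, -22, 1]].

[[1, 0, 0], [-22, 1, 0], [242, -22, 1]]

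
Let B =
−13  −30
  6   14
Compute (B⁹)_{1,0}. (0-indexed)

1026

tr B = 1 and det B = −2, so the characteristic polynomial is λ² − (1)λ + (−2) with roots 2 and −1.
Eigenvectors give P = [[2, 5], [−1, −2]] with P⁻¹ = [[−2, −5], [1, 2]], and B = P·diag(2, −1)·P⁻¹.
Then B⁹ = P·diag(512, −1)·P⁻¹ = [[1024, −5], [−512, 2]] · [[−2, −5], [1, 2]] = [[−2053, −5130], [1026, 2564]].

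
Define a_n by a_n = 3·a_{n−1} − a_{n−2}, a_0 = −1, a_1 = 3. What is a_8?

3338

With companion matrix C = [[3, −1], [1, 0]], [a_n, a_{n−1}]ᵀ = C·[a_{n−1}, a_{n−2}]ᵀ, so [a_8, a_7]ᵀ = C⁷·[a_1, a_0]ᵀ.
C⁷ = [[987, −377], [377, −144]], giving [a_8, a_7]ᵀ = [[3338], [1275]].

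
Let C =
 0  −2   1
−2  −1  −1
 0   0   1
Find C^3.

[[−4, −10, 5], [−10, −9, −5], [0, 0, 1]]

C^2 = [[4, 2, 3], [2, 5, −2], [0, 0, 1]]
C^3 = [[−4, −10, 5], [−10, −9, −5], [0, 0, 1]]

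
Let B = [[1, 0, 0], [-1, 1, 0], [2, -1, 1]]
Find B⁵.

[[1, 0, 0], [-5, 1, 0], [20, -5, 1]]

B = I + N where N = [[0, 0, 0], [-1, 0, 0], [2, -1, 0]] is strictly lower-triangular, so N³ = 0.
(I + N)⁵ = I + 5·N + 10·N² = [[1, 0, 0], [-5, 1, 0], [20, -5, 1]].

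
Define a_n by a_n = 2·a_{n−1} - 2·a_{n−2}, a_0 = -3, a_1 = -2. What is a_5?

8

With companion matrix C = [[2, -2], [1, 0]], [a_n, a_{n−1}]ᵀ = C·[a_{n−1}, a_{n−2}]ᵀ, so [a_5, a_4]ᵀ = C^4·[a_1, a_0]ᵀ.
C^4 = [[-4, 0], [0, -4]], giving [a_5, a_4]ᵀ = [[8], [12]].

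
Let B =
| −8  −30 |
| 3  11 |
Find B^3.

tr B = 3 and det B = 2, so the characteristic polynomial is λ² − (3)λ + (2) with roots 2 and 1.
Eigenvectors give P = [[−3, 10], [1, −3]] with P⁻¹ = [[3, 10], [1, 3]], and B = P·diag(2, 1)·P⁻¹.
Then B^3 = P·diag(8, 1)·P⁻¹ = [[−24, 10], [8, −3]] · [[3, 10], [1, 3]] = [[−62, −210], [21, 71]].

[[−62, −210], [21, 71]]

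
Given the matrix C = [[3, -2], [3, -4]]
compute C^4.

C^2 = [[3, 2], [-3, 10]]
C^3 = [[15, -14], [21, -34]]
C^4 = [[3, 26], [-39, 94]]

[[3, 26], [-39, 94]]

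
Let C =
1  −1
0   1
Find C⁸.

[[1, −8], [0, 1]]

C = I + N where N = [[0, −1], [0, 0]] is strictly upper-triangular, so N² = 0.
(I + N)⁸ = I + 8·N = [[1, −8], [0, 1]].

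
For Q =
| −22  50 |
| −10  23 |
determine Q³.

[[−148, 350], [−70, 167]]

tr Q = 1 and det Q = −6, so the characteristic polynomial is λ² − (1)λ + (−6) with roots −2 and 3.
Eigenvectors give P = [[5, 2], [2, 1]] with P⁻¹ = [[1, −2], [−2, 5]], and Q = P·diag(−2, 3)·P⁻¹.
Then Q³ = P·diag(−8, 27)·P⁻¹ = [[−40, 54], [−16, 27]] · [[1, −2], [−2, 5]] = [[−148, 350], [−70, 167]].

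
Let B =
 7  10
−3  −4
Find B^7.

tr B = 3 and det B = 2, so the characteristic polynomial is λ² − (3)λ + (2) with roots 2 and 1.
Eigenvectors give P = [[2, −5], [−1, 3]] with P⁻¹ = [[3, 5], [1, 2]], and B = P·diag(2, 1)·P⁻¹.
Then B^7 = P·diag(128, 1)·P⁻¹ = [[256, −5], [−128, 3]] · [[3, 5], [1, 2]] = [[763, 1270], [−381, −634]].

[[763, 1270], [−381, −634]]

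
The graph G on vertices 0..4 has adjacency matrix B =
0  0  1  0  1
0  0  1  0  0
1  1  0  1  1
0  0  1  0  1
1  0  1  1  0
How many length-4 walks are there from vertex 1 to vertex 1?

4

The number of length-4 walks from vertex 1 to vertex 1 is entry (1,1) of B⁴, where B is the adjacency matrix.
B² = [[2, 1, 1, 2, 1], [1, 1, 0, 1, 1], [1, 0, 4, 1, 2], [2, 1, 1, 2, 1], [1, 1, 2, 1, 3]]
B³ = [[2, 1, 6, 2, 5], [1, 0, 4, 1, 2], [6, 4, 4, 6, 6], [2, 1, 6, 2, 5], [5, 2, 6, 5, 4]]
B⁴ = [[11, 6, 10, 11, 10], [6, 4, 4, 6, 6], [10, 4, 22, 10, 16], [11, 6, 10, 11, 10], [10, 6, 16, 10, 16]]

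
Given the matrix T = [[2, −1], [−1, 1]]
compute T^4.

[[34, −21], [−21, 13]]

T^2 = [[5, −3], [−3, 2]]
T^3 = [[13, −8], [−8, 5]]
T^4 = [[34, −21], [−21, 13]]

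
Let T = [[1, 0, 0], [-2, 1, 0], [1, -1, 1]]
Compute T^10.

[[1, 0, 0], [-20, 1, 0], [100, -10, 1]]

T = I + N where N = [[0, 0, 0], [-2, 0, 0], [1, -1, 0]] is strictly lower-triangular, so N^3 = 0.
(I + N)^10 = I + 10·N + 45·N^2 = [[1, 0, 0], [-20, 1, 0], [100, -10, 1]].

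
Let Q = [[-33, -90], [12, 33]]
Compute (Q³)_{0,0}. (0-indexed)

tr Q = 0 and det Q = -9, so the characteristic polynomial is λ² − (0)λ + (-9) with roots 3 and -3.
Eigenvectors give P = [[5, 3], [-2, -1]] with P⁻¹ = [[-1, -3], [2, 5]], and Q = P·diag(3, -3)·P⁻¹.
Then Q³ = P·diag(27, -27)·P⁻¹ = [[135, -81], [-54, 27]] · [[-1, -3], [2, 5]] = [[-297, -810], [108, 297]].

-297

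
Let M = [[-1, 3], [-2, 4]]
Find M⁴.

M² = [[-5, 9], [-6, 10]]
M³ = [[-13, 21], [-14, 22]]
M⁴ = [[-29, 45], [-30, 46]]

[[-29, 45], [-30, 46]]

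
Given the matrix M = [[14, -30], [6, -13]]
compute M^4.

tr M = 1 and det M = -2, so the characteristic polynomial is λ² − (1)λ + (-2) with roots 2 and -1.
Eigenvectors give P = [[5, -2], [2, -1]] with P⁻¹ = [[1, -2], [2, -5]], and M = P·diag(2, -1)·P⁻¹.
Then M^4 = P·diag(16, 1)·P⁻¹ = [[80, -2], [32, -1]] · [[1, -2], [2, -5]] = [[76, -150], [30, -59]].

[[76, -150], [30, -59]]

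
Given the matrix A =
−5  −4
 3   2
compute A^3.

tr A = −3 and det A = 2, so the characteristic polynomial is λ² − (−3)λ + (2) with roots −1 and −2.
Eigenvectors give P = [[1, 4], [−1, −3]] with P⁻¹ = [[−3, −4], [1, 1]], and A = P·diag(−1, −2)·P⁻¹.
Then A^3 = P·diag(−1, −8)·P⁻¹ = [[−1, −32], [1, 24]] · [[−3, −4], [1, 1]] = [[−29, −28], [21, 20]].

[[−29, −28], [21, 20]]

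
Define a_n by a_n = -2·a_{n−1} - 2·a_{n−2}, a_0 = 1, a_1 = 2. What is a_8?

16

With companion matrix A = [[-2, -2], [1, 0]], [a_n, a_{n−1}]ᵀ = A·[a_{n−1}, a_{n−2}]ᵀ, so [a_8, a_7]ᵀ = A⁷·[a_1, a_0]ᵀ.
A⁷ = [[0, 16], [-8, -16]], giving [a_8, a_7]ᵀ = [[16], [-32]].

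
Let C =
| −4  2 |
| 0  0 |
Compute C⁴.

[[256, −128], [0, 0]]

C² = [[16, −8], [0, 0]]
C³ = [[−64, 32], [0, 0]]
C⁴ = [[256, −128], [0, 0]]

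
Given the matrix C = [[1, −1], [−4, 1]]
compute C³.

C² = [[5, −2], [−8, 5]]
C³ = [[13, −7], [−28, 13]]

[[13, −7], [−28, 13]]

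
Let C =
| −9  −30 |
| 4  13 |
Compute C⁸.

[[−32799, −98400], [13120, 39361]]

tr C = 4 and det C = 3, so the characteristic polynomial is λ² − (4)λ + (3) with roots 3 and 1.
Eigenvectors give P = [[−5, −3], [2, 1]] with P⁻¹ = [[1, 3], [−2, −5]], and C = P·diag(3, 1)·P⁻¹.
Then C⁸ = P·diag(6561, 1)·P⁻¹ = [[−32805, −3], [13122, 1]] · [[1, 3], [−2, −5]] = [[−32799, −98400], [13120, 39361]].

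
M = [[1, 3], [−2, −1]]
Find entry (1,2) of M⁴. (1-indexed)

0

M² = [[−5, 0], [0, −5]]
M³ = [[−5, −15], [10, 5]]
M⁴ = [[25, 0], [0, 25]]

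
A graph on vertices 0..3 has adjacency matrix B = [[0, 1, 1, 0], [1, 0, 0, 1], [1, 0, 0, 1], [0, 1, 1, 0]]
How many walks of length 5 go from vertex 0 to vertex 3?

0

The number of length-5 walks from vertex 0 to vertex 3 is entry (0,3) of B^5, where B is the adjacency matrix.
B^2 = [[2, 0, 0, 2], [0, 2, 2, 0], [0, 2, 2, 0], [2, 0, 0, 2]]
B^3 = [[0, 4, 4, 0], [4, 0, 0, 4], [4, 0, 0, 4], [0, 4, 4, 0]]
B^4 = [[8, 0, 0, 8], [0, 8, 8, 0], [0, 8, 8, 0], [8, 0, 0, 8]]
B^5 = [[0, 16, 16, 0], [16, 0, 0, 16], [16, 0, 0, 16], [0, 16, 16, 0]]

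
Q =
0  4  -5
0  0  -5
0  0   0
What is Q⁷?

Q is strictly triangular, hence nilpotent: Q³ = 0, so Q⁷ = 0.

[[0, 0, 0], [0, 0, 0], [0, 0, 0]]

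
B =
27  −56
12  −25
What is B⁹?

[[137787, −275576], [59052, −118105]]

tr B = 2 and det B = −3, so the characteristic polynomial is λ² − (2)λ + (−3) with roots 3 and −1.
Eigenvectors give P = [[−7, −2], [−3, −1]] with P⁻¹ = [[−1, 2], [3, −7]], and B = P·diag(3, −1)·P⁻¹.
Then B⁹ = P·diag(19683, −1)·P⁻¹ = [[−137781, 2], [−59049, 1]] · [[−1, 2], [3, −7]] = [[137787, −275576], [59052, −118105]].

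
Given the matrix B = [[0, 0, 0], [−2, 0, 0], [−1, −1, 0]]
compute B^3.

B is strictly triangular, hence nilpotent: B^3 = 0, so B^3 = 0.

[[0, 0, 0], [0, 0, 0], [0, 0, 0]]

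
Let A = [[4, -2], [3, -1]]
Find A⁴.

[[46, -30], [45, -29]]

tr A = 3 and det A = 2, so the characteristic polynomial is λ² − (3)λ + (2) with roots 1 and 2.
Eigenvectors give P = [[-2, 1], [-3, 1]] with P⁻¹ = [[1, -1], [3, -2]], and A = P·diag(1, 2)·P⁻¹.
Then A⁴ = P·diag(1, 16)·P⁻¹ = [[-2, 16], [-3, 16]] · [[1, -1], [3, -2]] = [[46, -30], [45, -29]].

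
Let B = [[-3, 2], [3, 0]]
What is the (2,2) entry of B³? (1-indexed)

B² = [[15, -6], [-9, 6]]
B³ = [[-63, 30], [45, -18]]

-18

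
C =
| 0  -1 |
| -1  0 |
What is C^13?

C² = I (check: tr C = 0 and det C = -1), so C^13 = C since 13 is odd.

[[0, -1], [-1, 0]]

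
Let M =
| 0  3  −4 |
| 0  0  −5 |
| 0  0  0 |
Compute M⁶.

[[0, 0, 0], [0, 0, 0], [0, 0, 0]]

M is strictly triangular, hence nilpotent: M³ = 0, so M⁶ = 0.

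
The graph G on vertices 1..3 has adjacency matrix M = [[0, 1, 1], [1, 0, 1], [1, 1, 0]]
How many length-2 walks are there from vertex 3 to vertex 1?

1

The number of length-2 walks from vertex 3 to vertex 1 is entry (3,1) of M^2, where M is the adjacency matrix.
M^2 = [[2, 1, 1], [1, 2, 1], [1, 1, 2]]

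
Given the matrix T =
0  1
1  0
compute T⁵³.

T² = I (check: tr T = 0 and det T = −1), so T⁵³ = T since 53 is odd.

[[0, 1], [1, 0]]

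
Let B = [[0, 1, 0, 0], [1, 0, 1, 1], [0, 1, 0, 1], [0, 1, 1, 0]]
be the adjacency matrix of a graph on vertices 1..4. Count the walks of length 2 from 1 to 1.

The number of length-2 walks from vertex 1 to vertex 1 is entry (1,1) of B², where B is the adjacency matrix.
B² = [[1, 0, 1, 1], [0, 3, 1, 1], [1, 1, 2, 1], [1, 1, 1, 2]]

1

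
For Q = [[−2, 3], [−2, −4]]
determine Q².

[[−2, −18], [12, 10]]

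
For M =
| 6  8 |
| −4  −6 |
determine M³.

[[24, 32], [−16, −24]]

tr M = 0 and det M = −4, so the characteristic polynomial is λ² − (0)λ + (−4) with roots −2 and 2.
Eigenvectors give P = [[−1, −2], [1, 1]] with P⁻¹ = [[1, 2], [−1, −1]], and M = P·diag(−2, 2)·P⁻¹.
Then M³ = P·diag(−8, 8)·P⁻¹ = [[8, −16], [−8, 8]] · [[1, 2], [−1, −1]] = [[24, 32], [−16, −24]].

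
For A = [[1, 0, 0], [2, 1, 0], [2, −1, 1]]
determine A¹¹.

[[1, 0, 0], [22, 1, 0], [−88, −11, 1]]

A = I + N where N = [[0, 0, 0], [2, 0, 0], [2, −1, 0]] is strictly lower-triangular, so N³ = 0.
(I + N)¹¹ = I + 11·N + 55·N² = [[1, 0, 0], [22, 1, 0], [−88, −11, 1]].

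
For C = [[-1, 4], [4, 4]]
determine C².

[[17, 12], [12, 32]]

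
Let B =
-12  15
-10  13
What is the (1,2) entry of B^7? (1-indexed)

6945

tr B = 1 and det B = -6, so the characteristic polynomial is λ² − (1)λ + (-6) with roots -2 and 3.
Eigenvectors give P = [[3, 1], [2, 1]] with P⁻¹ = [[1, -1], [-2, 3]], and B = P·diag(-2, 3)·P⁻¹.
Then B^7 = P·diag(-128, 2187)·P⁻¹ = [[-384, 2187], [-256, 2187]] · [[1, -1], [-2, 3]] = [[-4758, 6945], [-4630, 6817]].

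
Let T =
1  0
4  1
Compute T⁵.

[[1, 0], [20, 1]]

T = I + N where N = [[0, 0], [4, 0]] is strictly lower-triangular, so N² = 0.
(I + N)⁵ = I + 5·N = [[1, 0], [20, 1]].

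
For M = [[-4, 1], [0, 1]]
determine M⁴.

M² = [[16, -3], [0, 1]]
M³ = [[-64, 13], [0, 1]]
M⁴ = [[256, -51], [0, 1]]

[[256, -51], [0, 1]]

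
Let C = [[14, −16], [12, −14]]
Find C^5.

[[224, −256], [192, −224]]

tr C = 0 and det C = −4, so the characteristic polynomial is λ² − (0)λ + (−4) with roots 2 and −2.
Eigenvectors give P = [[4, 1], [3, 1]] with P⁻¹ = [[1, −1], [−3, 4]], and C = P·diag(2, −2)·P⁻¹.
Then C^5 = P·diag(32, −32)·P⁻¹ = [[128, −32], [96, −32]] · [[1, −1], [−3, 4]] = [[224, −256], [192, −224]].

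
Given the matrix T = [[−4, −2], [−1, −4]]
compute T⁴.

[[452, 576], [288, 452]]

T² = [[18, 16], [8, 18]]
T³ = [[−88, −100], [−50, −88]]
T⁴ = [[452, 576], [288, 452]]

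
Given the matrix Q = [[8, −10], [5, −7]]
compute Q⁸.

[[12866, −12610], [6305, −6049]]

tr Q = 1 and det Q = −6, so the characteristic polynomial is λ² − (1)λ + (−6) with roots −2 and 3.
Eigenvectors give P = [[1, −2], [1, −1]] with P⁻¹ = [[−1, 2], [−1, 1]], and Q = P·diag(−2, 3)·P⁻¹.
Then Q⁸ = P·diag(256, 6561)·P⁻¹ = [[256, −13122], [256, −6561]] · [[−1, 2], [−1, 1]] = [[12866, −12610], [6305, −6049]].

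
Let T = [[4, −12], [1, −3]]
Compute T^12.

[[4, −12], [1, −3]]

T² = T (a projection; rank 1, trace 1), so T^12 = T.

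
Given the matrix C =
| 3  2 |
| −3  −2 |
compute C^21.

[[3, 2], [−3, −2]]

C² = C (a projection; rank 1, trace 1), so C^21 = C.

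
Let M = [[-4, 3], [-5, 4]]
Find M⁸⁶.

[[1, 0], [0, 1]]

M² = I (check: tr M = 0 and det M = -1), so M⁸⁶ = I since 86 is even.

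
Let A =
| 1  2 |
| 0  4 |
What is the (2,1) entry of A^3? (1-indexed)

0

A^2 = [[1, 10], [0, 16]]
A^3 = [[1, 42], [0, 64]]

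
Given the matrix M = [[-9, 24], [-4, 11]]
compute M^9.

[[-39369, 118104], [-19684, 59051]]

tr M = 2 and det M = -3, so the characteristic polynomial is λ² − (2)λ + (-3) with roots -1 and 3.
Eigenvectors give P = [[-3, 2], [-1, 1]] with P⁻¹ = [[-1, 2], [-1, 3]], and M = P·diag(-1, 3)·P⁻¹.
Then M^9 = P·diag(-1, 19683)·P⁻¹ = [[3, 39366], [1, 19683]] · [[-1, 2], [-1, 3]] = [[-39369, 118104], [-19684, 59051]].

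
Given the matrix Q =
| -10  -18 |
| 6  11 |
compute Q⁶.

tr Q = 1 and det Q = -2, so the characteristic polynomial is λ² − (1)λ + (-2) with roots -1 and 2.
Eigenvectors give P = [[-2, -3], [1, 2]] with P⁻¹ = [[-2, -3], [1, 2]], and Q = P·diag(-1, 2)·P⁻¹.
Then Q⁶ = P·diag(1, 64)·P⁻¹ = [[-2, -192], [1, 128]] · [[-2, -3], [1, 2]] = [[-188, -378], [126, 253]].

[[-188, -378], [126, 253]]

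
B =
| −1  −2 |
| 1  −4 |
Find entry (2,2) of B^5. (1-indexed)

tr B = −5 and det B = 6, so the characteristic polynomial is λ² − (−5)λ + (6) with roots −3 and −2.
Eigenvectors give P = [[1, 2], [1, 1]] with P⁻¹ = [[−1, 2], [1, −1]], and B = P·diag(−3, −2)·P⁻¹.
Then B^5 = P·diag(−243, −32)·P⁻¹ = [[−243, −64], [−243, −32]] · [[−1, 2], [1, −1]] = [[179, −422], [211, −454]].

−454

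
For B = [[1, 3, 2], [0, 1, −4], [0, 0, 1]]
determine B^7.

[[1, 21, −238], [0, 1, −28], [0, 0, 1]]

B = I + N where N = [[0, 3, 2], [0, 0, −4], [0, 0, 0]] is strictly upper-triangular, so N^3 = 0.
(I + N)^7 = I + 7·N + 21·N^2 = [[1, 21, −238], [0, 1, −28], [0, 0, 1]].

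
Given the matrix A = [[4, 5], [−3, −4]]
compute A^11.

A² = I (check: tr A = 0 and det A = −1), so A^11 = A since 11 is odd.

[[4, 5], [−3, −4]]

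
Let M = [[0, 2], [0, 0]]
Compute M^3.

M is strictly triangular, hence nilpotent: M^2 = 0, so M^3 = 0.

[[0, 0], [0, 0]]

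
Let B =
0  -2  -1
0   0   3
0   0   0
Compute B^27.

B is strictly triangular, hence nilpotent: B^3 = 0, so B^27 = 0.

[[0, 0, 0], [0, 0, 0], [0, 0, 0]]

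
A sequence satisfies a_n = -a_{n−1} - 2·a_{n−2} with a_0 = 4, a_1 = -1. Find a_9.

With companion matrix A = [[-1, -2], [1, 0]], [a_n, a_{n−1}]ᵀ = A·[a_{n−1}, a_{n−2}]ᵀ, so [a_9, a_8]ᵀ = A⁸·[a_1, a_0]ᵀ.
A⁸ = [[-17, -6], [3, -14]], giving [a_9, a_8]ᵀ = [[-7], [-59]].

-7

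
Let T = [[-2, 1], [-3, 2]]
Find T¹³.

[[-2, 1], [-3, 2]]

T² = I (check: tr T = 0 and det T = -1), so T¹³ = T since 13 is odd.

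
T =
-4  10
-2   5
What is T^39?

[[-4, 10], [-2, 5]]

T² = T (a projection; rank 1, trace 1), so T^39 = T.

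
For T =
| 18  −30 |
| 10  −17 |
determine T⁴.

tr T = 1 and det T = −6, so the characteristic polynomial is λ² − (1)λ + (−6) with roots −2 and 3.
Eigenvectors give P = [[3, 2], [2, 1]] with P⁻¹ = [[−1, 2], [2, −3]], and T = P·diag(−2, 3)·P⁻¹.
Then T⁴ = P·diag(16, 81)·P⁻¹ = [[48, 162], [32, 81]] · [[−1, 2], [2, −3]] = [[276, −390], [130, −179]].

[[276, −390], [130, −179]]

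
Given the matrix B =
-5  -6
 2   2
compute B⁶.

[[253, 378], [-126, -188]]

tr B = -3 and det B = 2, so the characteristic polynomial is λ² − (-3)λ + (2) with roots -1 and -2.
Eigenvectors give P = [[3, 2], [-2, -1]] with P⁻¹ = [[-1, -2], [2, 3]], and B = P·diag(-1, -2)·P⁻¹.
Then B⁶ = P·diag(1, 64)·P⁻¹ = [[3, 128], [-2, -64]] · [[-1, -2], [2, 3]] = [[253, 378], [-126, -188]].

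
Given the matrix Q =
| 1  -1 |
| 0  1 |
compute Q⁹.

Q = I + N where N = [[0, -1], [0, 0]] is strictly upper-triangular, so N² = 0.
(I + N)⁹ = I + 9·N = [[1, -9], [0, 1]].

[[1, -9], [0, 1]]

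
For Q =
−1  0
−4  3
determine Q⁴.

[[1, 0], [−80, 81]]

tr Q = 2 and det Q = −3, so the characteristic polynomial is λ² − (2)λ + (−3) with roots −1 and 3.
Eigenvectors give P = [[1, 0], [1, −1]] with P⁻¹ = [[1, 0], [1, −1]], and Q = P·diag(−1, 3)·P⁻¹.
Then Q⁴ = P·diag(1, 81)·P⁻¹ = [[1, 0], [1, −81]] · [[1, 0], [1, −1]] = [[1, 0], [−80, 81]].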